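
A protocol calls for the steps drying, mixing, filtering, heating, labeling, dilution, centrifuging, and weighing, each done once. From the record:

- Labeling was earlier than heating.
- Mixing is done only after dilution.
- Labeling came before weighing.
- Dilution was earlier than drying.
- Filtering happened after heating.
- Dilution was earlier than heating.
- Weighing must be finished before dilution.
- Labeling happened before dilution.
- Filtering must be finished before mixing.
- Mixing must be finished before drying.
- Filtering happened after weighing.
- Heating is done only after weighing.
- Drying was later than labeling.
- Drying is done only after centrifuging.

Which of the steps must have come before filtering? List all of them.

Directly stated before filtering: heating and weighing.
Dilution reaches filtering via dilution → heating → filtering.
Labeling reaches filtering via labeling → weighing → filtering.
No chain forces centrifuging (or any of the others) ahead of filtering.

dilution, heating, labeling, weighing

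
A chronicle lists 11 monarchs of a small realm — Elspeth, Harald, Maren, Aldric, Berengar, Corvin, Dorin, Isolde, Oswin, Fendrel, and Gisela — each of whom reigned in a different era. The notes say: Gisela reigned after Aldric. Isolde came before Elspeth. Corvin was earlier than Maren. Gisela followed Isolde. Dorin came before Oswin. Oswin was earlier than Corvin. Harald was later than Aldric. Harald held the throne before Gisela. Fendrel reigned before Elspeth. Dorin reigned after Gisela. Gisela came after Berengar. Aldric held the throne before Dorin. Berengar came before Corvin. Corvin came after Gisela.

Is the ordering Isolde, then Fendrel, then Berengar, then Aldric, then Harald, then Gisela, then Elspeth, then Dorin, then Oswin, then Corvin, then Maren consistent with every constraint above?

yes

Check each stated constraint against the proposed order — e.g. Isolde is ahead of Elspeth; Berengar is ahead of Corvin. Every pair is in the required order; nothing is violated.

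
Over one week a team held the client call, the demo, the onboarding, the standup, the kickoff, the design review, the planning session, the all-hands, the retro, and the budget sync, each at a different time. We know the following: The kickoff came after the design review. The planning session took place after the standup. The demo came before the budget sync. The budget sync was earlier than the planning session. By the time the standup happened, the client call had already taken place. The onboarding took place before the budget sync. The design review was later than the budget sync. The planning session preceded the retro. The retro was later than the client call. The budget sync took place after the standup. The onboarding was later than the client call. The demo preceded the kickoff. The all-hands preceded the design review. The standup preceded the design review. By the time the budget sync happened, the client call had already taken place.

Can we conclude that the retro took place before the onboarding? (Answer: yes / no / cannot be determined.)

Tracing the constraints gives the onboarding → the budget sync → the planning session → the retro, so the onboarding must come before the retro.
That means the retro cannot be before the onboarding.

no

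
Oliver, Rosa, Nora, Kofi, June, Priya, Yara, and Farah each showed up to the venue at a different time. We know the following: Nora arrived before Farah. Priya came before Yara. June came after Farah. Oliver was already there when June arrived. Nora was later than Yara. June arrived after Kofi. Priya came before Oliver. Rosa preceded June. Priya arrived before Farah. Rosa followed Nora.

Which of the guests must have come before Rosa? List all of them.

Nora, Priya, Yara

Directly stated before Rosa: Nora.
Priya reaches Rosa via Priya → Yara → Nora → Rosa.
Yara reaches Rosa via Yara → Nora → Rosa.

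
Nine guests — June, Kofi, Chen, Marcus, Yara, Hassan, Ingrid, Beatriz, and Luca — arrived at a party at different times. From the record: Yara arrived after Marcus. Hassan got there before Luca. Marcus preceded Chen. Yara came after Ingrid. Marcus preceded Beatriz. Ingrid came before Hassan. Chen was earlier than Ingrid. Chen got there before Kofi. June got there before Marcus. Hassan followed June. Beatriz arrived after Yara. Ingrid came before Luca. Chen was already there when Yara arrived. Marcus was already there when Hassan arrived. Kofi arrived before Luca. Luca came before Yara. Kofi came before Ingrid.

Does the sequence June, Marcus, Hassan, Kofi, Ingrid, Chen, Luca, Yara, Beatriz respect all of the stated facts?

The constraints require Chen before Ingrid, but in the proposed sequence Ingrid appears ahead of Chen. That one violation is enough.

no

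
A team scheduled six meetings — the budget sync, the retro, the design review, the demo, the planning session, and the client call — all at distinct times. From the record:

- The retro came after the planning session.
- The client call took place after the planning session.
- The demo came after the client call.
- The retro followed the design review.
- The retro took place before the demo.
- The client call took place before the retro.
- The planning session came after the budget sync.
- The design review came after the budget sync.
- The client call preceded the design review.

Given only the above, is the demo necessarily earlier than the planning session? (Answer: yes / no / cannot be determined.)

no

Tracing the constraints gives the planning session → the retro → the demo, so the planning session must come before the demo.
That means the demo cannot be before the planning session.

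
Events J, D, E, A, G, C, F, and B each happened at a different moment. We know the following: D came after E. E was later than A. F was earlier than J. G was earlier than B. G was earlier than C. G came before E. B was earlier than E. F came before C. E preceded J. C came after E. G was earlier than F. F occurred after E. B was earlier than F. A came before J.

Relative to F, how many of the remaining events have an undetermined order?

Forced before F: A, B, E, and G; forced after F: C and J.
That leaves D with no forced order relative to F — 1.

1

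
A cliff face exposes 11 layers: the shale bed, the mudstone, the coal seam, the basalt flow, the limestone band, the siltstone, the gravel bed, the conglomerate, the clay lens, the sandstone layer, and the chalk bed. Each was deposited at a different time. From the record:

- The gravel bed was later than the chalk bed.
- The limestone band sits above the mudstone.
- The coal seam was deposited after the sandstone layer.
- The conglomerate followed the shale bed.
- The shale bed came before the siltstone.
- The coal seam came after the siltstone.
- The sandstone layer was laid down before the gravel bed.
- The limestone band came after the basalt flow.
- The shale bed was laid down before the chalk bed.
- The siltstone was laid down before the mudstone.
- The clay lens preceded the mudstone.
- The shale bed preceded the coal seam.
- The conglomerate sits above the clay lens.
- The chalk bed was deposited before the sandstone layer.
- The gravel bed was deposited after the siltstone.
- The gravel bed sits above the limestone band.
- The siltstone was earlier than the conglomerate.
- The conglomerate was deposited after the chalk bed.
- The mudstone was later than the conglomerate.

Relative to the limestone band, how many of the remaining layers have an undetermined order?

2

Forced before the limestone band: the basalt flow, the chalk bed, the clay lens, the conglomerate, the mudstone, the shale bed, and the siltstone; forced after the limestone band: the gravel bed.
That leaves the coal seam and the sandstone layer with no forced order relative to the limestone band — 2.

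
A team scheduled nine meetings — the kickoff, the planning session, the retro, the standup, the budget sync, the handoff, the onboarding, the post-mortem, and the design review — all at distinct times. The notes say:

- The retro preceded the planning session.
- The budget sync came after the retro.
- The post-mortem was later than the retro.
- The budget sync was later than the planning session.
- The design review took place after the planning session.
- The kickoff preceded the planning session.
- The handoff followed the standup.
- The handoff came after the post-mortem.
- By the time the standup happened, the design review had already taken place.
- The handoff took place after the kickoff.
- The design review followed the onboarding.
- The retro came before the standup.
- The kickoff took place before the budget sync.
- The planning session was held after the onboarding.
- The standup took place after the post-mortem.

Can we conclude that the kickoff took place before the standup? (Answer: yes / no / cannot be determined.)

Chain the constraints: the kickoff → the planning session → the design review → the standup. Each link is directly stated, so the kickoff comes before the standup.

yes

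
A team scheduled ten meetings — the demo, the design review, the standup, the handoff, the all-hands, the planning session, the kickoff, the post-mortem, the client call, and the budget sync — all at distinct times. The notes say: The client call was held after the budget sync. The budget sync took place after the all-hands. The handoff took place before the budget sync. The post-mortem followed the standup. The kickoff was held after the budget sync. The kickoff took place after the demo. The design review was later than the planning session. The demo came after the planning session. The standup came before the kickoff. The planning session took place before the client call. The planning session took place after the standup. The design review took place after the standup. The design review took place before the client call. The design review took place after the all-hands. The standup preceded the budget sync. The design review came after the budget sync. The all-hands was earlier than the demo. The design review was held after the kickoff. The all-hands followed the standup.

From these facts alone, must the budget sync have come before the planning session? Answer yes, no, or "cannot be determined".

cannot be determined

No chain of stated constraints runs from the budget sync to the planning session, and none runs from the planning session to the budget sync either.
So the relative order of the budget sync and the planning session is not fixed by the given facts.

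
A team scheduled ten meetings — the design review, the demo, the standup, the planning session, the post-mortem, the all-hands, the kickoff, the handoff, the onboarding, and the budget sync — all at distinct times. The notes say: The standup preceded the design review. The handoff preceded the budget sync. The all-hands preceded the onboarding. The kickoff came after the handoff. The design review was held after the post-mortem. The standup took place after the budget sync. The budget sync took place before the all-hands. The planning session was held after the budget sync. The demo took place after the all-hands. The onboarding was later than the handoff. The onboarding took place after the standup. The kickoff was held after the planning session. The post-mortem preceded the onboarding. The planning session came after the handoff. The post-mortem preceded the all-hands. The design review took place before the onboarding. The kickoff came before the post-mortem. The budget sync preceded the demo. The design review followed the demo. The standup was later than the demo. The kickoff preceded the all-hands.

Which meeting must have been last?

Every other meeting has a chain of constraints placing it before the onboarding, so the onboarding is last.

the onboarding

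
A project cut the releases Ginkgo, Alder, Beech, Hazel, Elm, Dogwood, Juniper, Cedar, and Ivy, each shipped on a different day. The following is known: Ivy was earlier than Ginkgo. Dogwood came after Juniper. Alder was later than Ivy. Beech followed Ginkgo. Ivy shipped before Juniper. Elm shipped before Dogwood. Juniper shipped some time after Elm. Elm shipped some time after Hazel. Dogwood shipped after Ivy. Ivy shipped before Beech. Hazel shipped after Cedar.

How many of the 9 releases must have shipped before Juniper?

4

Directly stated before Juniper: Elm and Ivy.
Cedar reaches Juniper via Cedar → Hazel → Elm → Juniper.
Hazel reaches Juniper via Hazel → Elm → Juniper.
That's Cedar, Elm, Hazel, and Ivy — 4 in all.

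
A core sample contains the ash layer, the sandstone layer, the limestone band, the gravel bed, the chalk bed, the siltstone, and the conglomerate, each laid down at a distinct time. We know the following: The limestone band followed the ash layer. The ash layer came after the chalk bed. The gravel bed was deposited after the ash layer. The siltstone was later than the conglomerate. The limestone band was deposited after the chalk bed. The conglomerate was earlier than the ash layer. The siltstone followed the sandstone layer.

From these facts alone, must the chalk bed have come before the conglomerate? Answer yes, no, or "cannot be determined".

No chain of stated constraints runs from the chalk bed to the conglomerate, and none runs from the conglomerate to the chalk bed either.
So the relative order of the chalk bed and the conglomerate is not fixed by the given facts.

cannot be determined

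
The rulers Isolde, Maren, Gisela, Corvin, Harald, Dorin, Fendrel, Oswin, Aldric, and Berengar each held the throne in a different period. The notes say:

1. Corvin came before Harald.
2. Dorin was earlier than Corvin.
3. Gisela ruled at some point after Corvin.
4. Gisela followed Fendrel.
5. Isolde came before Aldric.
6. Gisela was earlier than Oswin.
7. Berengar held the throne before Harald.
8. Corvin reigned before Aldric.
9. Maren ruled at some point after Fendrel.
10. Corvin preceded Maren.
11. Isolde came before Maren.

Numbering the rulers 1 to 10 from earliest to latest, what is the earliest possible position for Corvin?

Dorin must come before Corvin — 1 forced predecessor.
Nothing else is forced ahead of Corvin, so their earliest slot is position 1 + 1 = 2.

2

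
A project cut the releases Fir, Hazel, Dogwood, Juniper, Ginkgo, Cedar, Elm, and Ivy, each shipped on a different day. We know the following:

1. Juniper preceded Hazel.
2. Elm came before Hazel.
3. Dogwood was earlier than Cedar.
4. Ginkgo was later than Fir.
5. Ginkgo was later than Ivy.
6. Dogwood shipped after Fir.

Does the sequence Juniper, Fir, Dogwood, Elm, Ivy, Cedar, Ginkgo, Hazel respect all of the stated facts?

Check each stated constraint against the proposed order — e.g. Fir is ahead of Ginkgo; Juniper is ahead of Hazel. Every pair is in the required order; nothing is violated.

yes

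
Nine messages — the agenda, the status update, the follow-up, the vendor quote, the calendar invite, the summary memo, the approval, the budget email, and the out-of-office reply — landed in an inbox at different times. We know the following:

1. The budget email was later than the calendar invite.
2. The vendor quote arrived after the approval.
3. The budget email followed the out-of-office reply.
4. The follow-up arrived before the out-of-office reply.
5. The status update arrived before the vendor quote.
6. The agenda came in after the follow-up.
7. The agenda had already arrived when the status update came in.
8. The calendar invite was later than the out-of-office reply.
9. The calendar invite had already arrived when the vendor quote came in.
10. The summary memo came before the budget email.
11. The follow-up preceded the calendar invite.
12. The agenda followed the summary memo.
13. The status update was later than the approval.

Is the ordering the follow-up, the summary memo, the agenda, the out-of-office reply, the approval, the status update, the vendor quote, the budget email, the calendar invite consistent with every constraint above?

no

The constraints require the calendar invite before the vendor quote, but in the proposed sequence the vendor quote appears ahead of the calendar invite. That one violation is enough.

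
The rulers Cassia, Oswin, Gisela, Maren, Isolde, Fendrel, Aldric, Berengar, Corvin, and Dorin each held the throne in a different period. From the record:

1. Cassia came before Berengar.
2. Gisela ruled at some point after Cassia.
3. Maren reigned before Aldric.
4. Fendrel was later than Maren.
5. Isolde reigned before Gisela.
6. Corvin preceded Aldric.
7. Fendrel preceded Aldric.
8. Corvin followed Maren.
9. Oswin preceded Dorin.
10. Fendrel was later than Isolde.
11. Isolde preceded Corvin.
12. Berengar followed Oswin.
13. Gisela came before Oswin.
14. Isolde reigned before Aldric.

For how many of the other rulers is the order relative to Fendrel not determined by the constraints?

Forced before Fendrel: Isolde and Maren; forced after Fendrel: Aldric.
That leaves Berengar, Cassia, Corvin, Dorin, Gisela, and Oswin with no forced order relative to Fendrel — 6.

6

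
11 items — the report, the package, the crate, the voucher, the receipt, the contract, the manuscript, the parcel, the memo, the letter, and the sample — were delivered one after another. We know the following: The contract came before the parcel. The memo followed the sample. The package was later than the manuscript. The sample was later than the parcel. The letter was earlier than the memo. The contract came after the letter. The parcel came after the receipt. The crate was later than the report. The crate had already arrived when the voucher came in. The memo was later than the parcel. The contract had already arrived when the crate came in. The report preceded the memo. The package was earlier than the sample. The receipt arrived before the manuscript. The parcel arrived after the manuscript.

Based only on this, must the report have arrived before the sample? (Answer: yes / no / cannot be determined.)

cannot be determined

No chain of stated constraints runs from the report to the sample, and none runs from the sample to the report either.
So the relative order of the report and the sample is not fixed by the given facts.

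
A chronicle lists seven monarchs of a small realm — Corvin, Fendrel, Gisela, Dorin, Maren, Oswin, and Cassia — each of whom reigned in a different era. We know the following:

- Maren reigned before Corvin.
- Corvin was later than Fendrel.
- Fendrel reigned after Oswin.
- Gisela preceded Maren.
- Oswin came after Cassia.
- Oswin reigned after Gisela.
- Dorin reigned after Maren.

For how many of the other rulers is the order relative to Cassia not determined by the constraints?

Forced after Cassia: Corvin, Fendrel, and Oswin.
That leaves Dorin, Gisela, and Maren with no forced order relative to Cassia — 3.

3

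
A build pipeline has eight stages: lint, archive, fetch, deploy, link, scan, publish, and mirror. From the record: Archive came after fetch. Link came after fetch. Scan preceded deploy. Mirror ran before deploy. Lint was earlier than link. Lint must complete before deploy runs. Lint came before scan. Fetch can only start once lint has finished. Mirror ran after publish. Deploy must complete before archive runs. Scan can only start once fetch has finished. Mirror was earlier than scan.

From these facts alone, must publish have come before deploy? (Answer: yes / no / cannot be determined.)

yes

Chain the constraints: publish → mirror → deploy. Each link is directly stated, so publish comes before deploy.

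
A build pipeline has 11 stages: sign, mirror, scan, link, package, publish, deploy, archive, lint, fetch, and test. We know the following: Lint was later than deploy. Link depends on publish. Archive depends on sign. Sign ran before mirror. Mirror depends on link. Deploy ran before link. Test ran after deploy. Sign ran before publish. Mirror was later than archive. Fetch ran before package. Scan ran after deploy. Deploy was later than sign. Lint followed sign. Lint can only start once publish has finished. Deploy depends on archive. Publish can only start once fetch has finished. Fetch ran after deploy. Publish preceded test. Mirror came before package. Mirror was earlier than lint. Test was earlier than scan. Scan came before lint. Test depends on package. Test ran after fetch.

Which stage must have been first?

sign

Sign has a chain of constraints placing it before every other stage, so sign must be first.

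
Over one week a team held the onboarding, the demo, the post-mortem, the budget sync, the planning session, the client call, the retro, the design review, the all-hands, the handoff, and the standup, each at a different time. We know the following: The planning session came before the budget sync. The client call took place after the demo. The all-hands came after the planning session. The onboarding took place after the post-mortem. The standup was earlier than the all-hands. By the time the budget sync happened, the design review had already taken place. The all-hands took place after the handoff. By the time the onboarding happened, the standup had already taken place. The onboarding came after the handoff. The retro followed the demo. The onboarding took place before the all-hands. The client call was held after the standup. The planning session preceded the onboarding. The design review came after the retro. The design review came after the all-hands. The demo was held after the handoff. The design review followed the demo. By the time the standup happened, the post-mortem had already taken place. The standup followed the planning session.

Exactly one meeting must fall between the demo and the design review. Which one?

Tracing the constraints gives the demo → the retro → the design review, so the retro sits after the demo and before the design review.
No other meeting is forced both after the demo and before the design review.

the retro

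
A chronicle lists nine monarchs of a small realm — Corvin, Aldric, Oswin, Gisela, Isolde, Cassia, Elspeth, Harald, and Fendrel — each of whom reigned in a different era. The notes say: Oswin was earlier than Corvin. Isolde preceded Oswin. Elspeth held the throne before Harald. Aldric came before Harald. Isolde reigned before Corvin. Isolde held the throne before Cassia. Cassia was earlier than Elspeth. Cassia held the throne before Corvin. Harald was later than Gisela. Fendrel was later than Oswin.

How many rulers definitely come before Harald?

Directly stated before Harald: Aldric, Elspeth, and Gisela.
Cassia reaches Harald via Cassia → Elspeth → Harald.
Isolde reaches Harald via Isolde → Cassia → Elspeth → Harald.
No chain forces Fendrel (or any of the others) ahead of Harald.
That's Aldric, Cassia, Elspeth, Gisela, and Isolde — 5 in all.

5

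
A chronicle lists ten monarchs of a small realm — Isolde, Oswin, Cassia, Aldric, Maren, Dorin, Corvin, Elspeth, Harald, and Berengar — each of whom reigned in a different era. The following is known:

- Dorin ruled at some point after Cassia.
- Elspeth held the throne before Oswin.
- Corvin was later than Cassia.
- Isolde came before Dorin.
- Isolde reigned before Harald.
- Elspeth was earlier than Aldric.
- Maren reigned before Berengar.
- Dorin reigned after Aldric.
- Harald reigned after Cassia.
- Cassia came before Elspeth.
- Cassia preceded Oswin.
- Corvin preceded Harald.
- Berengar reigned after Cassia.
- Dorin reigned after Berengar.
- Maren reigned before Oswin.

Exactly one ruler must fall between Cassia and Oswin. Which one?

Tracing the constraints gives Cassia → Elspeth → Oswin, so Elspeth sits after Cassia and before Oswin.
No other ruler is forced both after Cassia and before Oswin.

Elspeth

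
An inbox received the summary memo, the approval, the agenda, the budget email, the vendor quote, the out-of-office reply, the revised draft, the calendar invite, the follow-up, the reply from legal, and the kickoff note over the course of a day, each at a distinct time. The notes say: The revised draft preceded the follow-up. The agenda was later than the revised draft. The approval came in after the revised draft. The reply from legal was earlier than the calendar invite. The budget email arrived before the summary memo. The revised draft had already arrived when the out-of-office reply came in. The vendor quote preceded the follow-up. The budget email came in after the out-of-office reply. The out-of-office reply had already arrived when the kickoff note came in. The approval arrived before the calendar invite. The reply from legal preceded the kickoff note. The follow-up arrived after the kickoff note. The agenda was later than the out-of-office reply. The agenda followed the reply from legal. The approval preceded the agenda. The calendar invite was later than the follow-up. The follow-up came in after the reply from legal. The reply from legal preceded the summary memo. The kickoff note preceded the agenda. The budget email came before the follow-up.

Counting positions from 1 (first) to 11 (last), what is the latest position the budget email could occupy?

8

The budget email must come before the calendar invite, the follow-up, and the summary memo — 3 messages forced after it.
Everything else can be placed before the budget email in some valid order, so the budget email can sit as late as position 11 − 3 = 8.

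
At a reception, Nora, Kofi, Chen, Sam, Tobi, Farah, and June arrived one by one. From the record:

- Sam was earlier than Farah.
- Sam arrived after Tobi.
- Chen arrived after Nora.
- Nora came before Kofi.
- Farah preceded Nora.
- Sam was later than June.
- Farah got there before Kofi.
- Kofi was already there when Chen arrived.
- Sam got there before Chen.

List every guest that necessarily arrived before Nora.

Farah, June, Sam, Tobi

Directly stated before Nora: Farah.
June reaches Nora via June → Sam → Farah → Nora.
Sam reaches Nora via Sam → Farah → Nora.
Tobi reaches Nora via Tobi → Sam → Farah → Nora.
No chain forces Kofi (or any of the others) ahead of Nora.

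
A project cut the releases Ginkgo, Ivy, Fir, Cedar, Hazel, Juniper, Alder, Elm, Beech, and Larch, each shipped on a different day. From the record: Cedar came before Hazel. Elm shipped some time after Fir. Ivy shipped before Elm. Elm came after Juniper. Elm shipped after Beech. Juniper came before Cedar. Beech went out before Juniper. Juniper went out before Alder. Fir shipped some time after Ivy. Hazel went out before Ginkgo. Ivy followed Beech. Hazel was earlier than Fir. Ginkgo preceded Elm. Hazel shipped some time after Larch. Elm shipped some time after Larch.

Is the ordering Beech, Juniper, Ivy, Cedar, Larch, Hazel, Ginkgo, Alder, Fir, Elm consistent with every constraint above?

Check each stated constraint against the proposed order — e.g. Juniper is ahead of Elm; Beech is ahead of Elm. Every pair is in the required order; nothing is violated.

yes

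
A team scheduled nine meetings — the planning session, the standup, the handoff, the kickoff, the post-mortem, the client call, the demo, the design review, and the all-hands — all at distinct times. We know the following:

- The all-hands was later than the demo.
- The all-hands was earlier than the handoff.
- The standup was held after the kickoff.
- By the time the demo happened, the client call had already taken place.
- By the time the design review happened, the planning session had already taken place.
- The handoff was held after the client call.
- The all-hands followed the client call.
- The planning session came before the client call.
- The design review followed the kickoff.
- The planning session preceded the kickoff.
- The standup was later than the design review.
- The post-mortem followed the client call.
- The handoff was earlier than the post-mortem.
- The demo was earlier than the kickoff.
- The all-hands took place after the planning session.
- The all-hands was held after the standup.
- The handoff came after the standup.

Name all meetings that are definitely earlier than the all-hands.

the client call, the demo, the design review, the kickoff, the planning session, the standup

Directly stated before the all-hands: the client call, the demo, the planning session, and the standup.
The design review reaches the all-hands via the design review → the standup → the all-hands.
The kickoff reaches the all-hands via the kickoff → the standup → the all-hands.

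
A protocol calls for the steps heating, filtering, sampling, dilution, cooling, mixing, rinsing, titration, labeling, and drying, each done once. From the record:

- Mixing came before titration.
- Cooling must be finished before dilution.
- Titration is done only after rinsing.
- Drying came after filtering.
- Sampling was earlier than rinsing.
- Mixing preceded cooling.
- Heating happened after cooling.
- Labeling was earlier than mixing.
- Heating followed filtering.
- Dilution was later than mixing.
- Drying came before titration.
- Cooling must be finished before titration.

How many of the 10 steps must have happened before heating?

Directly stated before heating: cooling and filtering.
Labeling reaches heating via labeling → mixing → cooling → heating.
Mixing reaches heating via mixing → cooling → heating.
No chain forces drying (or any of the others) ahead of heating.
That's cooling, filtering, labeling, and mixing — 4 in all.

4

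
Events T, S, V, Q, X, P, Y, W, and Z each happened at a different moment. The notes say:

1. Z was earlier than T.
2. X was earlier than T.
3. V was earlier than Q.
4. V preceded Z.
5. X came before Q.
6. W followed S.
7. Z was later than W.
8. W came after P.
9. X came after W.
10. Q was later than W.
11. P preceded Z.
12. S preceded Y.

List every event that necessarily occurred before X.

P, S, W

Directly stated before X: W.
P reaches X via P → W → X.
S reaches X via S → W → X.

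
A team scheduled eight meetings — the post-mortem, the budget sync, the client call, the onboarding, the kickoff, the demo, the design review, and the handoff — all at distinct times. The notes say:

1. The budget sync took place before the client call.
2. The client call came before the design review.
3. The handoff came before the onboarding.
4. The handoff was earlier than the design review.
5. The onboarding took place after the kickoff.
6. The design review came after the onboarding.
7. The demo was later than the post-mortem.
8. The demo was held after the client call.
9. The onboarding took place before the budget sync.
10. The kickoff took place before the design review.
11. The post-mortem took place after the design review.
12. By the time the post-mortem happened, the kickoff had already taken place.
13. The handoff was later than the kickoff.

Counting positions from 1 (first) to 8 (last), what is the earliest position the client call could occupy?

The budget sync, the handoff, the kickoff, and the onboarding must all come before the client call — 4 forced predecessors.
Nothing else is forced ahead of the client call, so its earliest slot is position 4 + 1 = 5.

5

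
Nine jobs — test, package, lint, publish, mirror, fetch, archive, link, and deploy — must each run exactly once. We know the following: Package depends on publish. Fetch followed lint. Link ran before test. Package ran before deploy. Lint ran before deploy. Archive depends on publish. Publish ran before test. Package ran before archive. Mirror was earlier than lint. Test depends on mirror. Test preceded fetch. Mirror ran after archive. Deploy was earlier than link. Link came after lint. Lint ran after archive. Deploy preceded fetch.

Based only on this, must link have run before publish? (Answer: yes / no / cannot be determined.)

Tracing the constraints gives publish → archive → lint → link, so publish must come before link.
That means link cannot be before publish.

no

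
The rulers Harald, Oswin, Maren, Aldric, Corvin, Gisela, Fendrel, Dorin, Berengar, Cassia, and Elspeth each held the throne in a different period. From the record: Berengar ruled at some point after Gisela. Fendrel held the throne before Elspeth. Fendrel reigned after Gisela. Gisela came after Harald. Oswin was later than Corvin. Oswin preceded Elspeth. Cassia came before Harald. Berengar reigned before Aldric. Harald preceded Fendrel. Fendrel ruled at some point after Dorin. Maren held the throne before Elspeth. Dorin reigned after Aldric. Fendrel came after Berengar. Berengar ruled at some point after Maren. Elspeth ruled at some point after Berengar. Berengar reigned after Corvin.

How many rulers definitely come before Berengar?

Directly stated before Berengar: Corvin, Gisela, and Maren.
Cassia reaches Berengar via Cassia → Harald → Gisela → Berengar.
Harald reaches Berengar via Harald → Gisela → Berengar.
No chain forces Oswin (or any of the others) ahead of Berengar.
That's Cassia, Corvin, Gisela, Harald, and Maren — 5 in all.

5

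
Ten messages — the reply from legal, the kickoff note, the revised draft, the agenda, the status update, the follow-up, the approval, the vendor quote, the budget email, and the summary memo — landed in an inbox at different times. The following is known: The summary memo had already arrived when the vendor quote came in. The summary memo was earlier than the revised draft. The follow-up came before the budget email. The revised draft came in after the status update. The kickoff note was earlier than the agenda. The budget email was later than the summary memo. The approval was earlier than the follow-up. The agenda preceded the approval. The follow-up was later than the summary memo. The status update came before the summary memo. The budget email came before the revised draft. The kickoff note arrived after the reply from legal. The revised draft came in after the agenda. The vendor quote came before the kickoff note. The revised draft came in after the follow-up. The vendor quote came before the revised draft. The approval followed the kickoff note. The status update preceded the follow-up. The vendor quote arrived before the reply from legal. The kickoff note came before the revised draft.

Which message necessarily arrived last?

Every other message has a chain of constraints placing it before the revised draft, so the revised draft is last.

the revised draft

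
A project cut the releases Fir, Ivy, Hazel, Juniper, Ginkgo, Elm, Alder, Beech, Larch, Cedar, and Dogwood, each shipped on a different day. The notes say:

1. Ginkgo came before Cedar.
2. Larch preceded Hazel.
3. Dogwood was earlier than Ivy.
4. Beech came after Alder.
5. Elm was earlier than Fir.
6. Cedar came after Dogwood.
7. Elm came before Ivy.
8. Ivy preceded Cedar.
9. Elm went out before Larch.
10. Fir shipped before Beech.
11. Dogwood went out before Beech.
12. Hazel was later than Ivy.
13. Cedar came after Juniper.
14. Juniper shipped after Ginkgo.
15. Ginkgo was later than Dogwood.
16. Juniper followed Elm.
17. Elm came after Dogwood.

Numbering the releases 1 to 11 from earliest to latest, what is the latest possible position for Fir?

10

Fir must come before Beech — 1 release forced after it.
Everything else can be placed before Fir in some valid order, so Fir can sit as late as position 11 − 1 = 10.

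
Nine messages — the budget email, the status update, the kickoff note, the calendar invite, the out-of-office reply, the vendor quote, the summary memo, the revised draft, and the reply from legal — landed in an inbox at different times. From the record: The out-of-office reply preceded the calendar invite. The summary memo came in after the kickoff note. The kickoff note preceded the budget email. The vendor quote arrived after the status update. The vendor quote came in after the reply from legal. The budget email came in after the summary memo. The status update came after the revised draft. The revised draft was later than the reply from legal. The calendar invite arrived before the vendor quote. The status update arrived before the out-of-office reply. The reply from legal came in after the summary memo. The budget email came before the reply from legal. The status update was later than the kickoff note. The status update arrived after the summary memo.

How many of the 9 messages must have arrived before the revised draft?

4

Directly stated before the revised draft: the reply from legal.
The budget email reaches the revised draft via the budget email → the reply from legal → the revised draft.
The kickoff note reaches the revised draft via the kickoff note → the summary memo → the reply from legal → the revised draft.
The summary memo reaches the revised draft via the summary memo → the reply from legal → the revised draft.
No chain forces the status update (or any of the others) ahead of the revised draft.
That's the budget email, the kickoff note, the reply from legal, and the summary memo — 4 in all.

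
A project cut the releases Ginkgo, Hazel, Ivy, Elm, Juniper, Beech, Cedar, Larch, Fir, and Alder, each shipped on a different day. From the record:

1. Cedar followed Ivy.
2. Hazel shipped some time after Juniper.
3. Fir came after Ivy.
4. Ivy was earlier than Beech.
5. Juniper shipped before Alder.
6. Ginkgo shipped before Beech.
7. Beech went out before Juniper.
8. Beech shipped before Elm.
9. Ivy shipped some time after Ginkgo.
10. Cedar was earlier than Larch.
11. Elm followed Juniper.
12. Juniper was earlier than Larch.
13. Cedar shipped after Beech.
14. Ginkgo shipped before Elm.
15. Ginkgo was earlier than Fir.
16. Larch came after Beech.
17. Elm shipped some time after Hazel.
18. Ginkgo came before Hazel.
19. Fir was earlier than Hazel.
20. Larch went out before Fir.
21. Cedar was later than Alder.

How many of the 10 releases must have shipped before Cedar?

5

Directly stated before Cedar: Alder, Beech, and Ivy.
Ginkgo reaches Cedar via Ginkgo → Ivy → Cedar.
Juniper reaches Cedar via Juniper → Alder → Cedar.
No chain forces Hazel (or any of the others) ahead of Cedar.
That's Alder, Beech, Ginkgo, Ivy, and Juniper — 5 in all.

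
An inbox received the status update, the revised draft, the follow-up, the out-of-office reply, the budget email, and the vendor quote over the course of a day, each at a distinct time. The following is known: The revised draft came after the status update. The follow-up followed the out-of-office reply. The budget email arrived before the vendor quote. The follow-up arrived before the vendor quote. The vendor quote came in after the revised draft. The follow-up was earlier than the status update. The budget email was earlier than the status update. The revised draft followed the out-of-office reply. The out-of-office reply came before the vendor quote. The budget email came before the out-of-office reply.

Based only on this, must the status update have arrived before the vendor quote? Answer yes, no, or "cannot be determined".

Chain the constraints: the status update → the revised draft → the vendor quote. Each link is directly stated, so the status update comes before the vendor quote.

yes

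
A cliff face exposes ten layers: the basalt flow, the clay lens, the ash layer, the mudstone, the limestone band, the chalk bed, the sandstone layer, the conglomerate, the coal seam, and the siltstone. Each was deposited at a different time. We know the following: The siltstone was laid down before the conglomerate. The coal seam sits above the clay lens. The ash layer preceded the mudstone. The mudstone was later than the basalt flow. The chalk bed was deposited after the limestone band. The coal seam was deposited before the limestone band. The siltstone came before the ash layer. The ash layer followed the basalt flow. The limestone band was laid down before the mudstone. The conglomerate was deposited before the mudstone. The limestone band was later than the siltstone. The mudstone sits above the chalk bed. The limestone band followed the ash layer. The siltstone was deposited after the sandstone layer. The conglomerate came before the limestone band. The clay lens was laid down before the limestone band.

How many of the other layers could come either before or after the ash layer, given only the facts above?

3

Forced before the ash layer: the basalt flow, the sandstone layer, and the siltstone; forced after the ash layer: the chalk bed, the limestone band, and the mudstone.
That leaves the clay lens, the coal seam, and the conglomerate with no forced order relative to the ash layer — 3.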